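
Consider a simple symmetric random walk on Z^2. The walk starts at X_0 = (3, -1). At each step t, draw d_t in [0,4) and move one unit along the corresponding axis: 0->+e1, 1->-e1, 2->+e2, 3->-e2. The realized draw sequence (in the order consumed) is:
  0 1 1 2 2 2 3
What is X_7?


(2, 1)

t=0: X=(3, -1), d=0 → +e1, X_1=(4, -1)
t=1: X=(4, -1), d=1 → -e1, X_2=(3, -1)
t=2: X=(3, -1), d=1 → -e1, X_3=(2, -1)
t=3: X=(2, -1), d=2 → +e2, X_4=(2, 0)
t=4: X=(2, 0), d=2 → +e2, X_5=(2, 1)
t=5: X=(2, 1), d=2 → +e2, X_6=(2, 2)
t=6: X=(2, 2), d=3 → -e2, X_7=(2, 1)


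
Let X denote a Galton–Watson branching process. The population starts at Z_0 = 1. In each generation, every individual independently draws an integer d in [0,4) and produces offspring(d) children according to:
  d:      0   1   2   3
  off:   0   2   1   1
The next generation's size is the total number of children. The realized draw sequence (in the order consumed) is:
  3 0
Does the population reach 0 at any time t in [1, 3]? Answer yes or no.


yes

gen 0: Z_0=1, draws=[3], offspring=[1], Z_1=1
gen 1: Z_1=1, draws=[0], offspring=[0], Z_2=0
gen 2: Z_2=0, draws=[], offspring=[], Z_3=0


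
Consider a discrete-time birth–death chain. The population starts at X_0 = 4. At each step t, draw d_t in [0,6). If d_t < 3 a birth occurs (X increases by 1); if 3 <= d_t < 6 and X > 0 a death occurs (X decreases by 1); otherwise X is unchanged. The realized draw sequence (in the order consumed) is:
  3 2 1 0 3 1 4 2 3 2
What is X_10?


t=0: X=4, d=3 → death, X_1=3
t=1: X=3, d=2 → birth, X_2=4
t=2: X=4, d=1 → birth, X_3=5
t=3: X=5, d=0 → birth, X_4=6
t=4: X=6, d=3 → death, X_5=5
t=5: X=5, d=1 → birth, X_6=6
t=6: X=6, d=4 → death, X_7=5
t=7: X=5, d=2 → birth, X_8=6
t=8: X=6, d=3 → death, X_9=5
t=9: X=5, d=2 → birth, X_10=6

6


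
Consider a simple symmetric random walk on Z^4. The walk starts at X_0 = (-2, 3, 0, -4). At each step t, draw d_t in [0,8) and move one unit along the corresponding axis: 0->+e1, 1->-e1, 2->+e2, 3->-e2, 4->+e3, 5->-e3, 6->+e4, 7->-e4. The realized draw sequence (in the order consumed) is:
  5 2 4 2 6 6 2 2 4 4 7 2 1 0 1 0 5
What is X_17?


(-2, 8, 1, -3)

t=0: X=(-2, 3, 0, -4), d=5 → -e3, X_1=(-2, 3, -1, -4)
t=1: X=(-2, 3, -1, -4), d=2 → +e2, X_2=(-2, 4, -1, -4)
t=2: X=(-2, 4, -1, -4), d=4 → +e3, X_3=(-2, 4, 0, -4)
t=3: X=(-2, 4, 0, -4), d=2 → +e2, X_4=(-2, 5, 0, -4)
t=4: X=(-2, 5, 0, -4), d=6 → +e4, X_5=(-2, 5, 0, -3)
t=5: X=(-2, 5, 0, -3), d=6 → +e4, X_6=(-2, 5, 0, -2)
t=6: X=(-2, 5, 0, -2), d=2 → +e2, X_7=(-2, 6, 0, -2)
t=7: X=(-2, 6, 0, -2), d=2 → +e2, X_8=(-2, 7, 0, -2)
t=8: X=(-2, 7, 0, -2), d=4 → +e3, X_9=(-2, 7, 1, -2)
t=9: X=(-2, 7, 1, -2), d=4 → +e3, X_10=(-2, 7, 2, -2)
t=10: X=(-2, 7, 2, -2), d=7 → -e4, X_11=(-2, 7, 2, -3)
t=11: X=(-2, 7, 2, -3), d=2 → +e2, X_12=(-2, 8, 2, -3)
t=12: X=(-2, 8, 2, -3), d=1 → -e1, X_13=(-3, 8, 2, -3)
t=13: X=(-3, 8, 2, -3), d=0 → +e1, X_14=(-2, 8, 2, -3)
t=14: X=(-2, 8, 2, -3), d=1 → -e1, X_15=(-3, 8, 2, -3)
t=15: X=(-3, 8, 2, -3), d=0 → +e1, X_16=(-2, 8, 2, -3)
t=16: X=(-2, 8, 2, -3), d=5 → -e3, X_17=(-2, 8, 1, -3)


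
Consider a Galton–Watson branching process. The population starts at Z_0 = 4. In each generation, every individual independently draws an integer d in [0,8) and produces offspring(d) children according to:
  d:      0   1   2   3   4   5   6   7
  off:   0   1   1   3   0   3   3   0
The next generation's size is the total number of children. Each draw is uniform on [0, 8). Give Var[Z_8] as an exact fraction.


Outcome values over d=0..7: [0, 1, 1, 3, 0, 3, 3, 0]
Σy = 11, Σy² = 29, M = 8
μ = 11/8 = 11/8,  σ² = 29/8 − (11/8)² = 111/64
V_0 = 0, E_0 = 4
V_1 = 111/64·E_0 + (11/8)²·V_0 = 111/16;  E_1 = 11/2
V_2 = 111/64·E_1 + (11/8)²·V_1 = 23199/1024;  E_2 = 121/16
V_3 = 111/64·E_2 + (11/8)²·V_2 = 3666663/65536;  E_3 = 1331/128
V_4 = 111/64·E_3 + (11/8)²·V_3 = 519309615/4194304;  E_4 = 14641/1024
V_5 = 111/64·E_4 + (11/8)²·V_4 = 69493081911/268435456;  E_5 = 161051/8192
V_6 = 111/64·E_5 + (11/8)²·V_5 = 8994445338879/17179869184;  E_6 = 1771561/65536
V_7 = 111/64·E_6 + (11/8)²·V_6 = 1139876739637383/1099511627776;  E_7 = 19487171/524288
V_8 = 111/64·E_7 + (11/8)²·V_7 = 142461384615829455/70368744177664;  E_8 = 214358881/4194304

142461384615829455/70368744177664


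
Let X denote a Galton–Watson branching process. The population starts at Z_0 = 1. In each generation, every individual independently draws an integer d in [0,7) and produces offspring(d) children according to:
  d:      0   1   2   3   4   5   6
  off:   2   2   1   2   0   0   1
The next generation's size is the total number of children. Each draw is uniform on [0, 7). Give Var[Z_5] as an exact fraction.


2222792704/282475249

Outcome values over d=0..6: [2, 2, 1, 2, 0, 0, 1]
Σy = 8, Σy² = 14, M = 7
μ = 8/7 = 8/7,  σ² = 14/7 − (8/7)² = 34/49
V_0 = 0, E_0 = 1
V_1 = 34/49·E_0 + (8/7)²·V_0 = 34/49;  E_1 = 8/7
V_2 = 34/49·E_1 + (8/7)²·V_1 = 4080/2401;  E_2 = 64/49
V_3 = 34/49·E_2 + (8/7)²·V_2 = 367744/117649;  E_3 = 512/343
V_4 = 34/49·E_3 + (8/7)²·V_3 = 29506560/5764801;  E_4 = 4096/2401
V_5 = 34/49·E_4 + (8/7)²·V_4 = 2222792704/282475249;  E_5 = 32768/16807


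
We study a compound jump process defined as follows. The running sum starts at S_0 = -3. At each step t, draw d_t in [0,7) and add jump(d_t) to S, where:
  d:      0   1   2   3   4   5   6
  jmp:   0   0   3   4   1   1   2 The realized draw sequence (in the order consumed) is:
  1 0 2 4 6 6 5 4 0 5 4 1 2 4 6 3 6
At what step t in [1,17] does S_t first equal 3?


5

t=0: S=-3, d=1, jump=0, S_1=-3
t=1: S=-3, d=0, jump=0, S_2=-3
t=2: S=-3, d=2, jump=3, S_3=0
t=3: S=0, d=4, jump=1, S_4=1
t=4: S=1, d=6, jump=2, S_5=3
t=5: S=3, d=6, jump=2, S_6=5
t=6: S=5, d=5, jump=1, S_7=6
t=7: S=6, d=4, jump=1, S_8=7
t=8: S=7, d=0, jump=0, S_9=7
t=9: S=7, d=5, jump=1, S_10=8
t=10: S=8, d=4, jump=1, S_11=9
t=11: S=9, d=1, jump=0, S_12=9
t=12: S=9, d=2, jump=3, S_13=12
t=13: S=12, d=4, jump=1, S_14=13
t=14: S=13, d=6, jump=2, S_15=15
t=15: S=15, d=3, jump=4, S_16=19
t=16: S=19, d=6, jump=2, S_17=21


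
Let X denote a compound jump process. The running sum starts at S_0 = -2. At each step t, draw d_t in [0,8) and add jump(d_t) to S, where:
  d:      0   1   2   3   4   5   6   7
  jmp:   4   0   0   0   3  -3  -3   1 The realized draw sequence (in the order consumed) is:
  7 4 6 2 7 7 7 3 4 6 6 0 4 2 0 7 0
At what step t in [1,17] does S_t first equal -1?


t=0: S=-2, d=7, jump=1, S_1=-1
t=1: S=-1, d=4, jump=3, S_2=2
t=2: S=2, d=6, jump=-3, S_3=-1
t=3: S=-1, d=2, jump=0, S_4=-1
t=4: S=-1, d=7, jump=1, S_5=0
t=5: S=0, d=7, jump=1, S_6=1
t=6: S=1, d=7, jump=1, S_7=2
t=7: S=2, d=3, jump=0, S_8=2
t=8: S=2, d=4, jump=3, S_9=5
t=9: S=5, d=6, jump=-3, S_10=2
t=10: S=2, d=6, jump=-3, S_11=-1
t=11: S=-1, d=0, jump=4, S_12=3
t=12: S=3, d=4, jump=3, S_13=6
t=13: S=6, d=2, jump=0, S_14=6
t=14: S=6, d=0, jump=4, S_15=10
t=15: S=10, d=7, jump=1, S_16=11
t=16: S=11, d=0, jump=4, S_17=15

1


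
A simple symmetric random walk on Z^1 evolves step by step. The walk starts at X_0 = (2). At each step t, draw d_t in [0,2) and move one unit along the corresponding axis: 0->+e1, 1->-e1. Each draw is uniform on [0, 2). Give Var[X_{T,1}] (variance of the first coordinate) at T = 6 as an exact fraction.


6

Outcome values over d=0..1: [1, -1]
Σy = 0, Σy² = 2, M = 2
μ = 0/2 = 0,  σ² = 2/2 − (0)² = 1
Independent increments: Var[X_6] = 6·σ² = 6·(1) = 6


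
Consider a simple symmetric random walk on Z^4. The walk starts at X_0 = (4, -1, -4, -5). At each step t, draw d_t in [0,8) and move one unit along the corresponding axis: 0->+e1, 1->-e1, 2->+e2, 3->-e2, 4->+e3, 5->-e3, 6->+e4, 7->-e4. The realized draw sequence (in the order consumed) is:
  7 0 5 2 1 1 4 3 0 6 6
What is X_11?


(4, -1, -4, -4)

t=0: X=(4, -1, -4, -5), d=7 → -e4, X_1=(4, -1, -4, -6)
t=1: X=(4, -1, -4, -6), d=0 → +e1, X_2=(5, -1, -4, -6)
t=2: X=(5, -1, -4, -6), d=5 → -e3, X_3=(5, -1, -5, -6)
t=3: X=(5, -1, -5, -6), d=2 → +e2, X_4=(5, 0, -5, -6)
t=4: X=(5, 0, -5, -6), d=1 → -e1, X_5=(4, 0, -5, -6)
t=5: X=(4, 0, -5, -6), d=1 → -e1, X_6=(3, 0, -5, -6)
t=6: X=(3, 0, -5, -6), d=4 → +e3, X_7=(3, 0, -4, -6)
t=7: X=(3, 0, -4, -6), d=3 → -e2, X_8=(3, -1, -4, -6)
t=8: X=(3, -1, -4, -6), d=0 → +e1, X_9=(4, -1, -4, -6)
t=9: X=(4, -1, -4, -6), d=6 → +e4, X_10=(4, -1, -4, -5)
t=10: X=(4, -1, -4, -5), d=6 → +e4, X_11=(4, -1, -4, -4)


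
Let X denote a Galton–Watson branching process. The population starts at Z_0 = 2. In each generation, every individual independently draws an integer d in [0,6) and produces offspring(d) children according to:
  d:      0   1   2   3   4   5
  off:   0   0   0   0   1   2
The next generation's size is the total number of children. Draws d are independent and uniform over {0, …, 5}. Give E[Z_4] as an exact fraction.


Outcome values over d=0..5: [0, 0, 0, 0, 1, 2]
Σy = 3, Σy² = 5, M = 6
μ = 3/6 = 1/2,  σ² = 5/6 − (1/2)² = 7/12
E[Z_0] = 2
E[Z_1] = 1/2·E[Z_0] = 1
E[Z_2] = 1/2·E[Z_1] = 1/2
E[Z_3] = 1/2·E[Z_2] = 1/4
E[Z_4] = 1/2·E[Z_3] = 1/8

1/8


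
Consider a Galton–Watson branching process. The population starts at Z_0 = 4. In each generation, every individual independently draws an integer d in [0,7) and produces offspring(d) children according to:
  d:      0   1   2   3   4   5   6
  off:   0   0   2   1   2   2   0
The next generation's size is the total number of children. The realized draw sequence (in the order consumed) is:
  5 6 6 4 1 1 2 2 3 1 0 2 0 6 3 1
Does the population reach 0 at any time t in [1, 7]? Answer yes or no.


yes

gen 0: Z_0=4, draws=[5, 6, 6, 4], offspring=[2, 0, 0, 2], Z_1=4
gen 1: Z_1=4, draws=[1, 1, 2, 2], offspring=[0, 0, 2, 2], Z_2=4
gen 2: Z_2=4, draws=[3, 1, 0, 2], offspring=[1, 0, 0, 2], Z_3=3
gen 3: Z_3=3, draws=[0, 6, 3], offspring=[0, 0, 1], Z_4=1
gen 4: Z_4=1, draws=[1], offspring=[0], Z_5=0
gen 5: Z_5=0, draws=[], offspring=[], Z_6=0
gen 6: Z_6=0, draws=[], offspring=[], Z_7=0


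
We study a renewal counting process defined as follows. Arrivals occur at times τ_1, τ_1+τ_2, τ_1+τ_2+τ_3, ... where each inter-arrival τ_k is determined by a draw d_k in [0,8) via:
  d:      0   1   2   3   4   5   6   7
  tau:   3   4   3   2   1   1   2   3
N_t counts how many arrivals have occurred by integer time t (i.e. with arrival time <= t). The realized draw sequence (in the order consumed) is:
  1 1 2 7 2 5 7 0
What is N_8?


draw d_1=1: τ_1=4, arrival time A_1=4
draw d_2=1: τ_2=4, arrival time A_2=8
draw d_3=2: τ_3=3, arrival time A_3=11
draw d_4=7: τ_4=3, arrival time A_4=14
draw d_5=2: τ_5=3, arrival time A_5=17
draw d_6=5: τ_6=1, arrival time A_6=18
draw d_7=7: τ_7=3, arrival time A_7=21
draw d_8=0: τ_8=3, arrival time A_8=24
N_t over t=0..8: 0:0 1:0 2:0 3:0 4:1 5:1 6:1 7:1 8:2

2


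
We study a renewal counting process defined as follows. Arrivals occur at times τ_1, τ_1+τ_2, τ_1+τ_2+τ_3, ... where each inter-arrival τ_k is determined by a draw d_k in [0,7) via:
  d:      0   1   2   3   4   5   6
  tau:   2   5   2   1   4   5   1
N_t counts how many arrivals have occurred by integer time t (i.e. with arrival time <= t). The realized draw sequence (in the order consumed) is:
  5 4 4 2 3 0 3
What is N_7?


draw d_1=5: τ_1=5, arrival time A_1=5
draw d_2=4: τ_2=4, arrival time A_2=9
draw d_3=4: τ_3=4, arrival time A_3=13
draw d_4=2: τ_4=2, arrival time A_4=15
draw d_5=3: τ_5=1, arrival time A_5=16
draw d_6=0: τ_6=2, arrival time A_6=18
draw d_7=3: τ_7=1, arrival time A_7=19
N_t over t=0..7: 0:0 1:0 2:0 3:0 4:0 5:1 6:1 7:1

1


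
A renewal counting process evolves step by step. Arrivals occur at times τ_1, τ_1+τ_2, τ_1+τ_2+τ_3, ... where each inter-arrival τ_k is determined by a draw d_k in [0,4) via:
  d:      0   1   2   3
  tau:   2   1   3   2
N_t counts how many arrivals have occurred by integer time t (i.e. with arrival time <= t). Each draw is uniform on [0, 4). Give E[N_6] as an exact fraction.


Inter-arrival values over d=0..3: [2, 1, 3, 2]
Each d has probability 1/4, so the pmf of τ is: f(1) = 1/4, f(2) = 1/2, f(3) = 1/4
Renewal equation for m(n) = E[N_n]: condition on τ_1 = k (if k <= n, one arrival plus a fresh copy on the remaining n−k steps): m(n) = F(n) + Σ_{k<=n} f(k)·m(n−k), where F(n) = P(τ <= n) and m(0) = 0
m(1) = F(1) = 1/4
m(2) = F(2) + f(1)·m(1) = 3/4 + 1/4·1/4 = 13/16
m(3) = F(3) + f(1)·m(2) + f(2)·m(1) = 1 + 1/4·13/16 + 1/2·1/4 = 85/64
m(4) = F(4) + f(1)·m(3) + f(2)·m(2) + f(3)·m(1) = 1 + 1/4·85/64 + 1/2·13/16 + 1/4·1/4 = 461/256
m(5) = F(5) + f(1)·m(4) + f(2)·m(3) + f(3)·m(2) = 1 + 1/4·461/256 + 1/2·85/64 + 1/4·13/16 = 2373/1024
m(6) = F(6) + f(1)·m(5) + f(2)·m(4) + f(3)·m(3) = 1 + 1/4·2373/1024 + 1/2·461/256 + 1/4·85/64 = 11517/4096
E[N_6] = m(6) = 11517/4096

11517/4096


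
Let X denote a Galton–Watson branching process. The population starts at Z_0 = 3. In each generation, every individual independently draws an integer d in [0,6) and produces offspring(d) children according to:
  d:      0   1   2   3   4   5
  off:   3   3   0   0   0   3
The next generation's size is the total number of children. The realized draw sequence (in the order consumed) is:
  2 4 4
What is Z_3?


gen 0: Z_0=3, draws=[2, 4, 4], offspring=[0, 0, 0], Z_1=0
gen 1: Z_1=0, draws=[], offspring=[], Z_2=0
gen 2: Z_2=0, draws=[], offspring=[], Z_3=0

0


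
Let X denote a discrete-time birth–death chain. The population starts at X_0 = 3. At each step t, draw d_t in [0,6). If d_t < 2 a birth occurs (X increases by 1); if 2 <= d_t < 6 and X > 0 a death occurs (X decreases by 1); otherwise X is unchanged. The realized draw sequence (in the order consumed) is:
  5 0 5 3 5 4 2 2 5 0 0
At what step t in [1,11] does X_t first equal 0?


5

t=0: X=3, d=5 → death, X_1=2
t=1: X=2, d=0 → birth, X_2=3
t=2: X=3, d=5 → death, X_3=2
t=3: X=2, d=3 → death, X_4=1
t=4: X=1, d=5 → death, X_5=0
t=5: X=0, d=4 → hold, X_6=0
t=6: X=0, d=2 → hold, X_7=0
t=7: X=0, d=2 → hold, X_8=0
t=8: X=0, d=5 → hold, X_9=0
t=9: X=0, d=0 → birth, X_10=1
t=10: X=1, d=0 → birth, X_11=2


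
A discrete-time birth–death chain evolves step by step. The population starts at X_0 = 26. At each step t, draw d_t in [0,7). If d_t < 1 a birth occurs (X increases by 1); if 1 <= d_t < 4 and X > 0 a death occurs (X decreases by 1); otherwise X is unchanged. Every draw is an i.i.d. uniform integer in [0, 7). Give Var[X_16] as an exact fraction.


X can drop by at most 1 per step and X_0 = 26 > T = 16, so X_t >= 26 − t >= 10 > 0 for every t <= 16: the floor at 0 (the 'and X > 0' condition) never binds. Hence X_16 = X_0 + Σ_{t<16} Y_t with i.i.d. increments Y_t = y(d_t) ∈ {+1, −1, 0}.
Outcome values over d=0..6: [1, -1, -1, -1, 0, 0, 0]
Σy = -2, Σy² = 4, M = 7
μ = -2/7 = -2/7,  σ² = 4/7 − (-2/7)² = 24/49
Independent increments: Var[X_16] = 16·σ² = 16·(24/49) = 384/49

384/49


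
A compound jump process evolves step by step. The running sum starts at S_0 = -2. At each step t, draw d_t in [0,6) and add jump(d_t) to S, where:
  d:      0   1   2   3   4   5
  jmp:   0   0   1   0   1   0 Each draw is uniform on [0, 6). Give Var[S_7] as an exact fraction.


14/9

Outcome values over d=0..5: [0, 0, 1, 0, 1, 0]
Σy = 2, Σy² = 2, M = 6
μ = 2/6 = 1/3,  σ² = 2/6 − (1/3)² = 2/9
Independent increments: Var[S_7] = 7·σ² = 7·(2/9) = 14/9


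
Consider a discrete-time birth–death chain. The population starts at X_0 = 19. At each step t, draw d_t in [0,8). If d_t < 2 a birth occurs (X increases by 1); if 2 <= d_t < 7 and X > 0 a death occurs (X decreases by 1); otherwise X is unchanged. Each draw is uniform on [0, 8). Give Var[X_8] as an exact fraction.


X can drop by at most 1 per step and X_0 = 19 > T = 8, so X_t >= 19 − t >= 11 > 0 for every t <= 8: the floor at 0 (the 'and X > 0' condition) never binds. Hence X_8 = X_0 + Σ_{t<8} Y_t with i.i.d. increments Y_t = y(d_t) ∈ {+1, −1, 0}.
Outcome values over d=0..7: [1, 1, -1, -1, -1, -1, -1, 0]
Σy = -3, Σy² = 7, M = 8
μ = -3/8 = -3/8,  σ² = 7/8 − (-3/8)² = 47/64
Independent increments: Var[X_8] = 8·σ² = 8·(47/64) = 47/8

47/8


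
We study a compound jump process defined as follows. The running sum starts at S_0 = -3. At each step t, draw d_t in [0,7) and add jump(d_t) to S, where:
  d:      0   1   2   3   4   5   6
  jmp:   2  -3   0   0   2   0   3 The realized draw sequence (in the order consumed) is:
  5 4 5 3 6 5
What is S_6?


2

t=0: S=-3, d=5, jump=0, S_1=-3
t=1: S=-3, d=4, jump=2, S_2=-1
t=2: S=-1, d=5, jump=0, S_3=-1
t=3: S=-1, d=3, jump=0, S_4=-1
t=4: S=-1, d=6, jump=3, S_5=2
t=5: S=2, d=5, jump=0, S_6=2


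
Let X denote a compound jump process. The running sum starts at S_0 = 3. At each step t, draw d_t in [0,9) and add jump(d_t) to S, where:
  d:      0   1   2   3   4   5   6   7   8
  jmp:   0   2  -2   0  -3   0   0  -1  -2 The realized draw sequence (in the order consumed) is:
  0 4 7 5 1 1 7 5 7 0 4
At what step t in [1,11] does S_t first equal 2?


t=0: S=3, d=0, jump=0, S_1=3
t=1: S=3, d=4, jump=-3, S_2=0
t=2: S=0, d=7, jump=-1, S_3=-1
t=3: S=-1, d=5, jump=0, S_4=-1
t=4: S=-1, d=1, jump=2, S_5=1
t=5: S=1, d=1, jump=2, S_6=3
t=6: S=3, d=7, jump=-1, S_7=2
t=7: S=2, d=5, jump=0, S_8=2
t=8: S=2, d=7, jump=-1, S_9=1
t=9: S=1, d=0, jump=0, S_10=1
t=10: S=1, d=4, jump=-3, S_11=-2

7


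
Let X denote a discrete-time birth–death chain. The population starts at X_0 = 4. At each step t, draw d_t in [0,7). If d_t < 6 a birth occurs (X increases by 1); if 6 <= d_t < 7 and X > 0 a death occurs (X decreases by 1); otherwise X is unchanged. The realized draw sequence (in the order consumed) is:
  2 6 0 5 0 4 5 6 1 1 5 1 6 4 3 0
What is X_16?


t=0: X=4, d=2 → birth, X_1=5
t=1: X=5, d=6 → death, X_2=4
t=2: X=4, d=0 → birth, X_3=5
t=3: X=5, d=5 → birth, X_4=6
t=4: X=6, d=0 → birth, X_5=7
t=5: X=7, d=4 → birth, X_6=8
t=6: X=8, d=5 → birth, X_7=9
t=7: X=9, d=6 → death, X_8=8
t=8: X=8, d=1 → birth, X_9=9
t=9: X=9, d=1 → birth, X_10=10
t=10: X=10, d=5 → birth, X_11=11
t=11: X=11, d=1 → birth, X_12=12
t=12: X=12, d=6 → death, X_13=11
t=13: X=11, d=4 → birth, X_14=12
t=14: X=12, d=3 → birth, X_15=13
t=15: X=13, d=0 → birth, X_16=14

14


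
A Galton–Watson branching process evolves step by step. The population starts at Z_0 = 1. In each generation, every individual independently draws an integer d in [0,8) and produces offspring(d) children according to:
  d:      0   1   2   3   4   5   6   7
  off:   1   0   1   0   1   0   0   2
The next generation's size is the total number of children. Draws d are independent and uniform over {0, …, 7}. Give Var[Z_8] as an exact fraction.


13228758359375/281474976710656

Outcome values over d=0..7: [1, 0, 1, 0, 1, 0, 0, 2]
Σy = 5, Σy² = 7, M = 8
μ = 5/8 = 5/8,  σ² = 7/8 − (5/8)² = 31/64
V_0 = 0, E_0 = 1
V_1 = 31/64·E_0 + (5/8)²·V_0 = 31/64;  E_1 = 5/8
V_2 = 31/64·E_1 + (5/8)²·V_1 = 2015/4096;  E_2 = 25/64
V_3 = 31/64·E_2 + (5/8)²·V_2 = 99975/262144;  E_3 = 125/512
V_4 = 31/64·E_3 + (5/8)²·V_3 = 4483375/16777216;  E_4 = 625/4096
V_5 = 31/64·E_4 + (5/8)²·V_4 = 191444375/1073741824;  E_5 = 3125/32768
V_6 = 31/64·E_5 + (5/8)²·V_5 = 7960509375/68719476736;  E_6 = 15625/262144
V_7 = 31/64·E_6 + (5/8)²·V_6 = 325988734375/4398046511104;  E_7 = 78125/2097152
V_8 = 31/64·E_7 + (5/8)²·V_7 = 13228758359375/281474976710656;  E_8 = 390625/16777216


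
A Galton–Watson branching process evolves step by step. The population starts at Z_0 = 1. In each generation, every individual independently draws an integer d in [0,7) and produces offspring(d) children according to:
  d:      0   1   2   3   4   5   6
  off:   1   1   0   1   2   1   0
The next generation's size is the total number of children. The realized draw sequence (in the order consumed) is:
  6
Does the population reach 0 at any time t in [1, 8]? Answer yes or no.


gen 0: Z_0=1, draws=[6], offspring=[0], Z_1=0
gen 1: Z_1=0, draws=[], offspring=[], Z_2=0
gen 2: Z_2=0, draws=[], offspring=[], Z_3=0
gen 3: Z_3=0, draws=[], offspring=[], Z_4=0
gen 4: Z_4=0, draws=[], offspring=[], Z_5=0
gen 5: Z_5=0, draws=[], offspring=[], Z_6=0
gen 6: Z_6=0, draws=[], offspring=[], Z_7=0
gen 7: Z_7=0, draws=[], offspring=[], Z_8=0

yes


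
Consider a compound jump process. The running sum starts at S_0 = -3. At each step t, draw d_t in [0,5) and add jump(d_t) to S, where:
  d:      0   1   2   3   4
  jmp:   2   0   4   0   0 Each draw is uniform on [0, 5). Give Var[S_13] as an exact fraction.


Outcome values over d=0..4: [2, 0, 4, 0, 0]
Σy = 6, Σy² = 20, M = 5
μ = 6/5 = 6/5,  σ² = 20/5 − (6/5)² = 64/25
Independent increments: Var[S_13] = 13·σ² = 13·(64/25) = 832/25

832/25


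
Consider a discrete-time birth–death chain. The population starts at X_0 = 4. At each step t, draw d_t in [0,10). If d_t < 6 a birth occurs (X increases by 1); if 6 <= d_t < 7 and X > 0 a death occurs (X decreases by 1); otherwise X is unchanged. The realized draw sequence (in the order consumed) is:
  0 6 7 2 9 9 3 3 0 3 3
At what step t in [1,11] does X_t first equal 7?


t=0: X=4, d=0 → birth, X_1=5
t=1: X=5, d=6 → death, X_2=4
t=2: X=4, d=7 → hold, X_3=4
t=3: X=4, d=2 → birth, X_4=5
t=4: X=5, d=9 → hold, X_5=5
t=5: X=5, d=9 → hold, X_6=5
t=6: X=5, d=3 → birth, X_7=6
t=7: X=6, d=3 → birth, X_8=7
t=8: X=7, d=0 → birth, X_9=8
t=9: X=8, d=3 → birth, X_10=9
t=10: X=9, d=3 → birth, X_11=10

8


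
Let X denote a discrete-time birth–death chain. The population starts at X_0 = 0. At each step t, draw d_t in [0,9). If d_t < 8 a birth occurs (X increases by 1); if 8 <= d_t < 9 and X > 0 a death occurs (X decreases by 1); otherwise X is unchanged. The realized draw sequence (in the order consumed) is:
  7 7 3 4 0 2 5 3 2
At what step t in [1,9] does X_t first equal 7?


t=0: X=0, d=7 → birth, X_1=1
t=1: X=1, d=7 → birth, X_2=2
t=2: X=2, d=3 → birth, X_3=3
t=3: X=3, d=4 → birth, X_4=4
t=4: X=4, d=0 → birth, X_5=5
t=5: X=5, d=2 → birth, X_6=6
t=6: X=6, d=5 → birth, X_7=7
t=7: X=7, d=3 → birth, X_8=8
t=8: X=8, d=2 → birth, X_9=9

7


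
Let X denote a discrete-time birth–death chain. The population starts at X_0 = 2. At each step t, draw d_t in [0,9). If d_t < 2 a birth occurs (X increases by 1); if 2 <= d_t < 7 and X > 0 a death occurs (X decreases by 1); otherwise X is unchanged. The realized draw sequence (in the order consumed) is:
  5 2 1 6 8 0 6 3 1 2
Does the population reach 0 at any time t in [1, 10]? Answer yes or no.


t=0: X=2, d=5 → death, X_1=1
t=1: X=1, d=2 → death, X_2=0
t=2: X=0, d=1 → birth, X_3=1
t=3: X=1, d=6 → death, X_4=0
t=4: X=0, d=8 → hold, X_5=0
t=5: X=0, d=0 → birth, X_6=1
t=6: X=1, d=6 → death, X_7=0
t=7: X=0, d=3 → hold, X_8=0
t=8: X=0, d=1 → birth, X_9=1
t=9: X=1, d=2 → death, X_10=0

yes


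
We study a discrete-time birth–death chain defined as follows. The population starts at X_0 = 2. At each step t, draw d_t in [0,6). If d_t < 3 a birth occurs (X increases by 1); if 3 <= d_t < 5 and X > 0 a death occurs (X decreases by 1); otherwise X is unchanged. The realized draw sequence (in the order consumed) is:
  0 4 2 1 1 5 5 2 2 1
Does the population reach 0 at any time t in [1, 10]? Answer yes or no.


t=0: X=2, d=0 → birth, X_1=3
t=1: X=3, d=4 → death, X_2=2
t=2: X=2, d=2 → birth, X_3=3
t=3: X=3, d=1 → birth, X_4=4
t=4: X=4, d=1 → birth, X_5=5
t=5: X=5, d=5 → hold, X_6=5
t=6: X=5, d=5 → hold, X_7=5
t=7: X=5, d=2 → birth, X_8=6
t=8: X=6, d=2 → birth, X_9=7
t=9: X=7, d=1 → birth, X_10=8

no


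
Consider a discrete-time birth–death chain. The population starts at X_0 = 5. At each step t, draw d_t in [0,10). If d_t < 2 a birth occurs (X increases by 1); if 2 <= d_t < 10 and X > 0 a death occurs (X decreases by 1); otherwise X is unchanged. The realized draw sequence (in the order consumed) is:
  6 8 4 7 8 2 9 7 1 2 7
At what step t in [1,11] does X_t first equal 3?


2

t=0: X=5, d=6 → death, X_1=4
t=1: X=4, d=8 → death, X_2=3
t=2: X=3, d=4 → death, X_3=2
t=3: X=2, d=7 → death, X_4=1
t=4: X=1, d=8 → death, X_5=0
t=5: X=0, d=2 → hold, X_6=0
t=6: X=0, d=9 → hold, X_7=0
t=7: X=0, d=7 → hold, X_8=0
t=8: X=0, d=1 → birth, X_9=1
t=9: X=1, d=2 → death, X_10=0
t=10: X=0, d=7 → hold, X_11=0


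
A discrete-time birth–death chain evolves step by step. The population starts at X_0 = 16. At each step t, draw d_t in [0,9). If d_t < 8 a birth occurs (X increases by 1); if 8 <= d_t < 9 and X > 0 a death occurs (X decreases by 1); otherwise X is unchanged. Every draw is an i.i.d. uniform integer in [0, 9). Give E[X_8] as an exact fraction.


200/9

X can drop by at most 1 per step and X_0 = 16 > T = 8, so X_t >= 16 − t >= 8 > 0 for every t <= 8: the floor at 0 (the 'and X > 0' condition) never binds. Hence X_8 = X_0 + Σ_{t<8} Y_t with i.i.d. increments Y_t = y(d_t) ∈ {+1, −1, 0}.
Outcome values over d=0..8: [1, 1, 1, 1, 1, 1, 1, 1, -1]
Σy = 7, Σy² = 9, M = 9
μ = 7/9 = 7/9,  σ² = 9/9 − (7/9)² = 32/81
E[X_8] = 16 + 8·(7/9) = 200/9


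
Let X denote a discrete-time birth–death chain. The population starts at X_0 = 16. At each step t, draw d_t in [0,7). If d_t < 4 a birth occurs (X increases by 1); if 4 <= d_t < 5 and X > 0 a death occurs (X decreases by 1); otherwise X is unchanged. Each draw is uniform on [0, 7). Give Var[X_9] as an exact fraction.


X can drop by at most 1 per step and X_0 = 16 > T = 9, so X_t >= 16 − t >= 7 > 0 for every t <= 9: the floor at 0 (the 'and X > 0' condition) never binds. Hence X_9 = X_0 + Σ_{t<9} Y_t with i.i.d. increments Y_t = y(d_t) ∈ {+1, −1, 0}.
Outcome values over d=0..6: [1, 1, 1, 1, -1, 0, 0]
Σy = 3, Σy² = 5, M = 7
μ = 3/7 = 3/7,  σ² = 5/7 − (3/7)² = 26/49
Independent increments: Var[X_9] = 9·σ² = 9·(26/49) = 234/49

234/49


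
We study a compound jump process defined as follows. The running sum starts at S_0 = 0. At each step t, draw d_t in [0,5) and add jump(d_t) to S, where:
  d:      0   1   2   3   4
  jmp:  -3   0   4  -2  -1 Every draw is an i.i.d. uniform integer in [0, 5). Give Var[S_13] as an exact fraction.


Outcome values over d=0..4: [-3, 0, 4, -2, -1]
Σy = -2, Σy² = 30, M = 5
μ = -2/5 = -2/5,  σ² = 30/5 − (-2/5)² = 146/25
Independent increments: Var[S_13] = 13·σ² = 13·(146/25) = 1898/25

1898/25


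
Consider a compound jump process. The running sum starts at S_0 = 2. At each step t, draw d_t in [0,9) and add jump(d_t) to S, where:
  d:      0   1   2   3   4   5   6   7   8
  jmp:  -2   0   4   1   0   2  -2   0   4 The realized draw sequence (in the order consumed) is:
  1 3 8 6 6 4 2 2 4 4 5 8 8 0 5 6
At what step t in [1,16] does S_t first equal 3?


2

t=0: S=2, d=1, jump=0, S_1=2
t=1: S=2, d=3, jump=1, S_2=3
t=2: S=3, d=8, jump=4, S_3=7
t=3: S=7, d=6, jump=-2, S_4=5
t=4: S=5, d=6, jump=-2, S_5=3
t=5: S=3, d=4, jump=0, S_6=3
t=6: S=3, d=2, jump=4, S_7=7
t=7: S=7, d=2, jump=4, S_8=11
t=8: S=11, d=4, jump=0, S_9=11
t=9: S=11, d=4, jump=0, S_10=11
t=10: S=11, d=5, jump=2, S_11=13
t=11: S=13, d=8, jump=4, S_12=17
t=12: S=17, d=8, jump=4, S_13=21
t=13: S=21, d=0, jump=-2, S_14=19
t=14: S=19, d=5, jump=2, S_15=21
t=15: S=21, d=6, jump=-2, S_16=19


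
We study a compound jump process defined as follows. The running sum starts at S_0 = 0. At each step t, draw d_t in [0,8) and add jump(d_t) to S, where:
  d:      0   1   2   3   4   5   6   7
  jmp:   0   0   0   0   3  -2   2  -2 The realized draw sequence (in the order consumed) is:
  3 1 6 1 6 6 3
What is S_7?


6

t=0: S=0, d=3, jump=0, S_1=0
t=1: S=0, d=1, jump=0, S_2=0
t=2: S=0, d=6, jump=2, S_3=2
t=3: S=2, d=1, jump=0, S_4=2
t=4: S=2, d=6, jump=2, S_5=4
t=5: S=4, d=6, jump=2, S_6=6
t=6: S=6, d=3, jump=0, S_7=6


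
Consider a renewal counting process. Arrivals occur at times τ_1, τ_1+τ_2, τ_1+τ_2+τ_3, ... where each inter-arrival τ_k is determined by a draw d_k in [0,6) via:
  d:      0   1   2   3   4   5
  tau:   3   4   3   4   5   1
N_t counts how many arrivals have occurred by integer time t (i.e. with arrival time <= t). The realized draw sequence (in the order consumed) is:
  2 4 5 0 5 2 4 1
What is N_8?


draw d_1=2: τ_1=3, arrival time A_1=3
draw d_2=4: τ_2=5, arrival time A_2=8
draw d_3=5: τ_3=1, arrival time A_3=9
draw d_4=0: τ_4=3, arrival time A_4=12
draw d_5=5: τ_5=1, arrival time A_5=13
draw d_6=2: τ_6=3, arrival time A_6=16
draw d_7=4: τ_7=5, arrival time A_7=21
draw d_8=1: τ_8=4, arrival time A_8=25
N_t over t=0..8: 0:0 1:0 2:0 3:1 4:1 5:1 6:1 7:1 8:2

2


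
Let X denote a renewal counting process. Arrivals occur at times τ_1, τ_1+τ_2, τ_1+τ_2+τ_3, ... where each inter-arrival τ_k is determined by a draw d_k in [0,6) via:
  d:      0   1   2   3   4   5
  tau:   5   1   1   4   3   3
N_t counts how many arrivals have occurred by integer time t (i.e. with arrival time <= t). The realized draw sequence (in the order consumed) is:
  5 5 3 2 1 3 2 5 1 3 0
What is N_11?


draw d_1=5: τ_1=3, arrival time A_1=3
draw d_2=5: τ_2=3, arrival time A_2=6
draw d_3=3: τ_3=4, arrival time A_3=10
draw d_4=2: τ_4=1, arrival time A_4=11
draw d_5=1: τ_5=1, arrival time A_5=12
draw d_6=3: τ_6=4, arrival time A_6=16
draw d_7=2: τ_7=1, arrival time A_7=17
draw d_8=5: τ_8=3, arrival time A_8=20
draw d_9=1: τ_9=1, arrival time A_9=21
draw d_10=3: τ_10=4, arrival time A_10=25
draw d_11=0: τ_11=5, arrival time A_11=30
N_t over t=0..11: 0:0 1:0 2:0 3:1 4:1 5:1 6:2 7:2 8:2 9:2 10:3 11:4

4


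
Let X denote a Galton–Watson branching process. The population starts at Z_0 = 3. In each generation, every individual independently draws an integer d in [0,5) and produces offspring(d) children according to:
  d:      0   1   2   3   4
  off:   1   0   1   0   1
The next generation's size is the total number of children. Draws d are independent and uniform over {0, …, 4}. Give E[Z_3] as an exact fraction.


81/125

Outcome values over d=0..4: [1, 0, 1, 0, 1]
Σy = 3, Σy² = 3, M = 5
μ = 3/5 = 3/5,  σ² = 3/5 − (3/5)² = 6/25
E[Z_0] = 3
E[Z_1] = 3/5·E[Z_0] = 9/5
E[Z_2] = 3/5·E[Z_1] = 27/25
E[Z_3] = 3/5·E[Z_2] = 81/125


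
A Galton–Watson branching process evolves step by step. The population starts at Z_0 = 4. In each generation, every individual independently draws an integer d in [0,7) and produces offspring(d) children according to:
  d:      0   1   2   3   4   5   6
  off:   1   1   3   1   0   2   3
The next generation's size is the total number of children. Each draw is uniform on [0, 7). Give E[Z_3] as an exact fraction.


5324/343

Outcome values over d=0..6: [1, 1, 3, 1, 0, 2, 3]
Σy = 11, Σy² = 25, M = 7
μ = 11/7 = 11/7,  σ² = 25/7 − (11/7)² = 54/49
E[Z_0] = 4
E[Z_1] = 11/7·E[Z_0] = 44/7
E[Z_2] = 11/7·E[Z_1] = 484/49
E[Z_3] = 11/7·E[Z_2] = 5324/343


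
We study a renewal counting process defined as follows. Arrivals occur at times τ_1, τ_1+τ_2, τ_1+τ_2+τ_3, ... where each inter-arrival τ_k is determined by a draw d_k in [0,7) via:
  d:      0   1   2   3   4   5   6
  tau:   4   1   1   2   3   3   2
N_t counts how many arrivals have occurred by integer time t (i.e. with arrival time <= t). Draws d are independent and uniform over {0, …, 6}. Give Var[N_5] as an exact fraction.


171747924/282475249

Inter-arrival values over d=0..6: [4, 1, 1, 2, 3, 3, 2]
Each d has probability 1/7, so the pmf of τ is: f(1) = 2/7, f(2) = 2/7, f(3) = 2/7, f(4) = 1/7
Let p_n(j) = P(N_n = j), with p_0 = [1]. Condition on τ_1: p_n(0) = P(τ > n), and for j >= 1, p_n(j) = Σ_{k<=n} f(k)·p_{n−k}(j−1)
p_1 = [5/7, 2/7]  (j = 0..1)
p_2 = [3/7, 24/49, 4/49]  (j = 0..2)
p_3 = [1/7, 30/49, 76/343, 8/343]  (j = 0..3)
p_4 = [0, 25/49, 136/343, 208/2401, 16/2401]  (j = 0..4)
p_5 = [0, 13/49, 172/343, 480/2401, 528/16807, 32/16807]  (j = 0..5)
E[N_5] = Σ j·p_5(j) = 33667/16807;  E[N_5²] = Σ j²·p_5(j) = 77659/16807
Var[N_5] = 77659/16807 − (33667/16807)² = 171747924/282475249


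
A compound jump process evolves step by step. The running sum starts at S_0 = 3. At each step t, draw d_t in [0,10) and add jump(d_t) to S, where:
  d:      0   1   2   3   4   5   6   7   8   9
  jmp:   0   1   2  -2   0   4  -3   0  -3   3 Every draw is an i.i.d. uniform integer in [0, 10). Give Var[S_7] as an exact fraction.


903/25

Outcome values over d=0..9: [0, 1, 2, -2, 0, 4, -3, 0, -3, 3]
Σy = 2, Σy² = 52, M = 10
μ = 2/10 = 1/5,  σ² = 52/10 − (1/5)² = 129/25
Independent increments: Var[S_7] = 7·σ² = 7·(129/25) = 903/25


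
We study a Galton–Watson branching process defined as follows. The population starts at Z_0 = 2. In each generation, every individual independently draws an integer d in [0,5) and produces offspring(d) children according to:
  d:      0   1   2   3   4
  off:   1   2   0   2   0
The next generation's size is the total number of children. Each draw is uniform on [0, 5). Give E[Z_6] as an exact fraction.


2

Outcome values over d=0..4: [1, 2, 0, 2, 0]
Σy = 5, Σy² = 9, M = 5
μ = 5/5 = 1,  σ² = 9/5 − (1)² = 4/5
E[Z_0] = 2
E[Z_1] = 1·E[Z_0] = 2
E[Z_2] = 1·E[Z_1] = 2
E[Z_3] = 1·E[Z_2] = 2
E[Z_4] = 1·E[Z_3] = 2
E[Z_5] = 1·E[Z_4] = 2
E[Z_6] = 1·E[Z_5] = 2


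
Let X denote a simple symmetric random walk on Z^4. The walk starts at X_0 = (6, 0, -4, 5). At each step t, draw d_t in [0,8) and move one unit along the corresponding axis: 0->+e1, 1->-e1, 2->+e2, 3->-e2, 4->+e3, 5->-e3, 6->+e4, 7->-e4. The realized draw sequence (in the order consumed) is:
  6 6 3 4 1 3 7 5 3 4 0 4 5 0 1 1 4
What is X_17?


(5, -3, -2, 6)

t=0: X=(6, 0, -4, 5), d=6 → +e4, X_1=(6, 0, -4, 6)
t=1: X=(6, 0, -4, 6), d=6 → +e4, X_2=(6, 0, -4, 7)
t=2: X=(6, 0, -4, 7), d=3 → -e2, X_3=(6, -1, -4, 7)
t=3: X=(6, -1, -4, 7), d=4 → +e3, X_4=(6, -1, -3, 7)
t=4: X=(6, -1, -3, 7), d=1 → -e1, X_5=(5, -1, -3, 7)
t=5: X=(5, -1, -3, 7), d=3 → -e2, X_6=(5, -2, -3, 7)
t=6: X=(5, -2, -3, 7), d=7 → -e4, X_7=(5, -2, -3, 6)
t=7: X=(5, -2, -3, 6), d=5 → -e3, X_8=(5, -2, -4, 6)
t=8: X=(5, -2, -4, 6), d=3 → -e2, X_9=(5, -3, -4, 6)
t=9: X=(5, -3, -4, 6), d=4 → +e3, X_10=(5, -3, -3, 6)
t=10: X=(5, -3, -3, 6), d=0 → +e1, X_11=(6, -3, -3, 6)
t=11: X=(6, -3, -3, 6), d=4 → +e3, X_12=(6, -3, -2, 6)
t=12: X=(6, -3, -2, 6), d=5 → -e3, X_13=(6, -3, -3, 6)
t=13: X=(6, -3, -3, 6), d=0 → +e1, X_14=(7, -3, -3, 6)
t=14: X=(7, -3, -3, 6), d=1 → -e1, X_15=(6, -3, -3, 6)
t=15: X=(6, -3, -3, 6), d=1 → -e1, X_16=(5, -3, -3, 6)
t=16: X=(5, -3, -3, 6), d=4 → +e3, X_17=(5, -3, -2, 6)


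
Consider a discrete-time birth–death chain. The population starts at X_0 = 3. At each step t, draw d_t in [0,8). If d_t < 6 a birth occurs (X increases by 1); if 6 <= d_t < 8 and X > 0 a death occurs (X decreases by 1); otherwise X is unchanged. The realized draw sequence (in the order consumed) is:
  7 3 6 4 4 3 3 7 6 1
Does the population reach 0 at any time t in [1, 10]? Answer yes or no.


no

t=0: X=3, d=7 → death, X_1=2
t=1: X=2, d=3 → birth, X_2=3
t=2: X=3, d=6 → death, X_3=2
t=3: X=2, d=4 → birth, X_4=3
t=4: X=3, d=4 → birth, X_5=4
t=5: X=4, d=3 → birth, X_6=5
t=6: X=5, d=3 → birth, X_7=6
t=7: X=6, d=7 → death, X_8=5
t=8: X=5, d=6 → death, X_9=4
t=9: X=4, d=1 → birth, X_10=5


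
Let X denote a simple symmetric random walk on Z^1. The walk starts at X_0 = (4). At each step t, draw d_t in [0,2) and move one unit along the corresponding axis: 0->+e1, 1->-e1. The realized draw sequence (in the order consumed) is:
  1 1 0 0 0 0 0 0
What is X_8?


t=0: X=(4), d=1 → -e1, X_1=(3)
t=1: X=(3), d=1 → -e1, X_2=(2)
t=2: X=(2), d=0 → +e1, X_3=(3)
t=3: X=(3), d=0 → +e1, X_4=(4)
t=4: X=(4), d=0 → +e1, X_5=(5)
t=5: X=(5), d=0 → +e1, X_6=(6)
t=6: X=(6), d=0 → +e1, X_7=(7)
t=7: X=(7), d=0 → +e1, X_8=(8)

(8)


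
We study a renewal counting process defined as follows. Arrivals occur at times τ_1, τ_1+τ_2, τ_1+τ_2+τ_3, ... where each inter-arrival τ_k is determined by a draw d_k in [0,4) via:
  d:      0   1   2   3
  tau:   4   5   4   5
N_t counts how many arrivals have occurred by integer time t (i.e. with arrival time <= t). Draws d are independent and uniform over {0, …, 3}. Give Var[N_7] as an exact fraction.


Inter-arrival values over d=0..3: [4, 5, 4, 5]
Each d has probability 1/4, so the pmf of τ is: f(4) = 1/2, f(5) = 1/2
Let p_n(j) = P(N_n = j), with p_0 = [1]. Condition on τ_1: p_n(0) = P(τ > n), and for j >= 1, p_n(j) = Σ_{k<=n} f(k)·p_{n−k}(j−1)
p_1 = [1]  (j = 0)
p_2 = [1]  (j = 0)
p_3 = [1]  (j = 0)
p_4 = [1/2, 1/2]  (j = 0..1)
p_5 = [0, 1]  (j = 0..1)
p_6 = [0, 1]  (j = 0..1)
p_7 = [0, 1]  (j = 0..1)
E[N_7] = Σ j·p_7(j) = 1;  E[N_7²] = Σ j²·p_7(j) = 1
Var[N_7] = 1 − (1)² = 0

0


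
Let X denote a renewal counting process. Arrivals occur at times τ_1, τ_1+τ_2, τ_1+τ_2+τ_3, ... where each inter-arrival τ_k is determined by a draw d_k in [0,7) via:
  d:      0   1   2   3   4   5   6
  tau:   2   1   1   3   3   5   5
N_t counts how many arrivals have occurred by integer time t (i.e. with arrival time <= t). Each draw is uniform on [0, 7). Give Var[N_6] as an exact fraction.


Inter-arrival values over d=0..6: [2, 1, 1, 3, 3, 5, 5]
Each d has probability 1/7, so the pmf of τ is: f(1) = 2/7, f(2) = 1/7, f(3) = 2/7, f(5) = 2/7
Let p_n(j) = P(N_n = j), with p_0 = [1]. Condition on τ_1: p_n(0) = P(τ > n), and for j >= 1, p_n(j) = Σ_{k<=n} f(k)·p_{n−k}(j−1)
p_1 = [5/7, 2/7]  (j = 0..1)
p_2 = [4/7, 17/49, 4/49]  (j = 0..2)
p_3 = [2/7, 27/49, 48/343, 8/343]  (j = 0..3)
p_4 = [2/7, 18/49, 99/343, 124/2401, 16/2401]  (j = 0..4)
p_5 = [0, 4/7, 97/343, 302/2401, 304/16807, 32/16807]  (j = 0..5)
p_6 = [0, 16/49, 156/343, 389/2401, 120/2401, 720/117649, 64/117649]  (j = 0..6)
E[N_6] = Σ j·p_6(j) = 230119/117649;  E[N_6²] = Σ j²·p_6(j) = 538381/117649
Var[N_6] = 538381/117649 − (230119/117649)² = 10385232108/13841287201

10385232108/13841287201


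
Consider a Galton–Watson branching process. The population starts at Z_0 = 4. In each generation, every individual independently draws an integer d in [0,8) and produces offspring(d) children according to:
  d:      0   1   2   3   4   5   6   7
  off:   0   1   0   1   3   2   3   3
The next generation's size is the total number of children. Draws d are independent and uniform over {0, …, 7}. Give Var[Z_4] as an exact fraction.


1021242495/4194304

Outcome values over d=0..7: [0, 1, 0, 1, 3, 2, 3, 3]
Σy = 13, Σy² = 33, M = 8
μ = 13/8 = 13/8,  σ² = 33/8 − (13/8)² = 95/64
V_0 = 0, E_0 = 4
V_1 = 95/64·E_0 + (13/8)²·V_0 = 95/16;  E_1 = 13/2
V_2 = 95/64·E_1 + (13/8)²·V_1 = 25935/1024;  E_2 = 169/16
V_3 = 95/64·E_2 + (13/8)²·V_2 = 5410535/65536;  E_3 = 2197/128
V_4 = 95/64·E_3 + (13/8)²·V_3 = 1021242495/4194304;  E_4 = 28561/1024


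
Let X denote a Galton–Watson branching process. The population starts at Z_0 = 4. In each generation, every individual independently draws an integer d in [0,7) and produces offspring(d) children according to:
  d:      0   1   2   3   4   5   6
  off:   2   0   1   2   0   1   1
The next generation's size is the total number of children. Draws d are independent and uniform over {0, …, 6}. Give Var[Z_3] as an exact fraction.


Outcome values over d=0..6: [2, 0, 1, 2, 0, 1, 1]
Σy = 7, Σy² = 11, M = 7
μ = 7/7 = 1,  σ² = 11/7 − (1)² = 4/7
V_0 = 0, E_0 = 4
V_1 = 4/7·E_0 + (1)²·V_0 = 16/7;  E_1 = 4
V_2 = 4/7·E_1 + (1)²·V_1 = 32/7;  E_2 = 4
V_3 = 4/7·E_2 + (1)²·V_2 = 48/7;  E_3 = 4

48/7


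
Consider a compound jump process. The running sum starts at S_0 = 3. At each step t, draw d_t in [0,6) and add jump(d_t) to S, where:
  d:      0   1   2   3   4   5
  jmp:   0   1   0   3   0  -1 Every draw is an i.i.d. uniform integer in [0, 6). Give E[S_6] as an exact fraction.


6

Outcome values over d=0..5: [0, 1, 0, 3, 0, -1]
Σy = 3, Σy² = 11, M = 6
μ = 3/6 = 1/2,  σ² = 11/6 − (1/2)² = 19/12
E[S_6] = 3 + 6·(1/2) = 6


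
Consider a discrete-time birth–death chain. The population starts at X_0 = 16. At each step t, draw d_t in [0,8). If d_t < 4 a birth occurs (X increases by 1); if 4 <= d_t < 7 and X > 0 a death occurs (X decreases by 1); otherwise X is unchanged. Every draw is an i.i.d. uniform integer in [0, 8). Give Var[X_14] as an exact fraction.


385/32

X can drop by at most 1 per step and X_0 = 16 > T = 14, so X_t >= 16 − t >= 2 > 0 for every t <= 14: the floor at 0 (the 'and X > 0' condition) never binds. Hence X_14 = X_0 + Σ_{t<14} Y_t with i.i.d. increments Y_t = y(d_t) ∈ {+1, −1, 0}.
Outcome values over d=0..7: [1, 1, 1, 1, -1, -1, -1, 0]
Σy = 1, Σy² = 7, M = 8
μ = 1/8 = 1/8,  σ² = 7/8 − (1/8)² = 55/64
Independent increments: Var[X_14] = 14·σ² = 14·(55/64) = 385/32
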